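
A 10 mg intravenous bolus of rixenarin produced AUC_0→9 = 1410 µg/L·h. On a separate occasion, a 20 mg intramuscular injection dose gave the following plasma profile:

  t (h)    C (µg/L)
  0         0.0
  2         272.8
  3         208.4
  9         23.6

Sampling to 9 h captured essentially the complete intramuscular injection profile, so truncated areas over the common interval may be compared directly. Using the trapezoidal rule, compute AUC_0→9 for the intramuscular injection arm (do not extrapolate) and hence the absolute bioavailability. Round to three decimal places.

Trapezoidal AUC_0→9 (intramuscular injection):
  [0→2]: (0.0+272.8)/2 × 2 = 272.8
  [2→3]: (272.8+208.4)/2 × 1 = 240.6
  [3→9]: (208.4+23.6)/2 × 6 = 696.0
  Sum = 1209.4 µg/L·h
F = (AUC_ev/D_ev)/(AUC_iv/D_iv) = (1209.4/20)/(1410/10) = 60.47/141 = 0.4289

F = 0.429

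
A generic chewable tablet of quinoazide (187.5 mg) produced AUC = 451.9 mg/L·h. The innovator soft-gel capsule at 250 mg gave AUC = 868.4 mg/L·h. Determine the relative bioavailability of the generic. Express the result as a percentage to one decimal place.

F_rel = (AUC_test/D_test) / (AUC_ref/D_ref)
      = (451.9/187.5) / (868.4/250)
      = 2.41013 / 3.4736 = 0.6938 = 69.38%

F_rel = 69.4%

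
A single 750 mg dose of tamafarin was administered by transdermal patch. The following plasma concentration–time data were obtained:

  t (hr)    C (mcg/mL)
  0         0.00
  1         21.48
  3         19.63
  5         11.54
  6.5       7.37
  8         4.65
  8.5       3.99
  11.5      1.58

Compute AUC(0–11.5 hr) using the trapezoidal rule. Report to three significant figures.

AUC = 117 mcg/mL·hr

Trapezoidal AUC_0→11.5:
  [0→1]: (0.00+21.48)/2 × 1 = 10.74
  [1→3]: (21.48+19.63)/2 × 2 = 41.11
  [3→5]: (19.63+11.54)/2 × 2 = 31.17
  [5→6.5]: (11.54+7.37)/2 × 1.5 = 14.1825
  [6.5→8]: (7.37+4.65)/2 × 1.5 = 9.015
  [8→8.5]: (4.65+3.99)/2 × 0.5 = 2.16
  [8.5→11.5]: (3.99+1.58)/2 × 3 = 8.355
  Sum = 116.7325 mcg/mL·hr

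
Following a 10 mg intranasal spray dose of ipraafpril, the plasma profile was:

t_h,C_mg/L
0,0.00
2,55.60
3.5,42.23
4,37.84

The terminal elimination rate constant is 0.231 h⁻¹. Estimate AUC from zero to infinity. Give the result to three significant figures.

Trapezoidal AUC_0→4:
  [0→2]: (0.00+55.60)/2 × 2 = 55.6
  [2→3.5]: (55.60+42.23)/2 × 1.5 = 73.3725
  [3.5→4]: (42.23+37.84)/2 × 0.5 = 20.0175
  Sum = 148.99 mg/L·h
Extrapolated tail: C_last / k_e = 37.84 / 0.231 = 163.810
AUC_0→∞ = 148.99 + 163.810 = 312.8 mg/L·h

AUC = 313 mg/L·h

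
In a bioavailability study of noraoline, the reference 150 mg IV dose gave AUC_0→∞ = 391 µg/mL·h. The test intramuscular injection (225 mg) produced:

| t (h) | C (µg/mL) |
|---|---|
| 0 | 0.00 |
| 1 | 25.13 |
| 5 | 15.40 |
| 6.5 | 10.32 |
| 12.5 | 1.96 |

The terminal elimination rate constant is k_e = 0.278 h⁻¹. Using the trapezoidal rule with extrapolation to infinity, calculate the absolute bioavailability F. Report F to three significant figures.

F = 0.267

Trapezoidal AUC_0→12.5 (intramuscular injection):
  [0→1]: (0.00+25.13)/2 × 1 = 12.565
  [1→5]: (25.13+15.40)/2 × 4 = 81.06
  [5→6.5]: (15.40+10.32)/2 × 1.5 = 19.29
  [6.5→12.5]: (10.32+1.96)/2 × 6 = 36.84
  Sum = 149.755 µg/mL·h
Tail: C_last/k_e = 1.96/0.278 = 7.050
AUC_0→∞ (intramuscular injection) = 149.755 + 7.050 = 156.805 µg/mL·h
F = (AUC_ev/D_ev)/(AUC_iv/D_iv) = (156.805/225)/(391/150) = 0.696911/2.60667 = 0.2674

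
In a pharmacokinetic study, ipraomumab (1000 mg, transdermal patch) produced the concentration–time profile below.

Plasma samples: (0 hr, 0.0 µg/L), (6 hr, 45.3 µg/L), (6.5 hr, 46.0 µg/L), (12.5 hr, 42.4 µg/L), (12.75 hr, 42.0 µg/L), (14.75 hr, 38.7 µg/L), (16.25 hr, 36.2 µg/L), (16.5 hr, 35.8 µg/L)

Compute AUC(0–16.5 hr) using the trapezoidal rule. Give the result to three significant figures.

AUC = 580 µg/L·hr

Trapezoidal AUC_0→16.5:
  [0→6]: (0.0+45.3)/2 × 6 = 135.9
  [6→6.5]: (45.3+46.0)/2 × 0.5 = 22.825
  [6.5→12.5]: (46.0+42.4)/2 × 6 = 265.2
  [12.5→12.75]: (42.4+42.0)/2 × 0.25 = 10.55
  [12.75→14.75]: (42.0+38.7)/2 × 2 = 80.7
  [14.75→16.25]: (38.7+36.2)/2 × 1.5 = 56.175
  [16.25→16.5]: (36.2+35.8)/2 × 0.25 = 9.0
  Sum = 580.35 µg/L·hr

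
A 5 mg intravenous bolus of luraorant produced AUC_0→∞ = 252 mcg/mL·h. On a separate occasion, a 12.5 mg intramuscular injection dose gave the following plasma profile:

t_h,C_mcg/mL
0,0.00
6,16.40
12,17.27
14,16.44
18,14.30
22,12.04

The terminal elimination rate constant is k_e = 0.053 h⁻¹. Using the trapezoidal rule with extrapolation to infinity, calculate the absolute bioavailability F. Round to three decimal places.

Trapezoidal AUC_0→22 (intramuscular injection):
  [0→6]: (0.00+16.40)/2 × 6 = 49.2
  [6→12]: (16.40+17.27)/2 × 6 = 101.01
  [12→14]: (17.27+16.44)/2 × 2 = 33.71
  [14→18]: (16.44+14.30)/2 × 4 = 61.48
  [18→22]: (14.30+12.04)/2 × 4 = 52.68
  Sum = 298.08 mcg/mL·h
Tail: C_last/k_e = 12.04/0.053 = 227.170
AUC_0→∞ (intramuscular injection) = 298.08 + 227.170 = 525.25 mcg/mL·h
F = (AUC_ev/D_ev)/(AUC_iv/D_iv) = (525.25/12.5)/(252/5) = 42.02/50.4 = 0.8337

F = 0.834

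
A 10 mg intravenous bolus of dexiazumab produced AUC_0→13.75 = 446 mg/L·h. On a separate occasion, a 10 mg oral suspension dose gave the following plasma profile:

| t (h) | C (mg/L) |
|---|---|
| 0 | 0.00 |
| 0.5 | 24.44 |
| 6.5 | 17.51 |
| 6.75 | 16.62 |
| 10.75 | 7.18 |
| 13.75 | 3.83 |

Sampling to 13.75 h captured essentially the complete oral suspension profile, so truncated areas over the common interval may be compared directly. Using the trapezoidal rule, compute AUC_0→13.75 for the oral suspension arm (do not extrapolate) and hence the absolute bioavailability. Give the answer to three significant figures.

F = 0.449

Trapezoidal AUC_0→13.75 (oral suspension):
  [0→0.5]: (0.00+24.44)/2 × 0.5 = 6.11
  [0.5→6.5]: (24.44+17.51)/2 × 6 = 125.85
  [6.5→6.75]: (17.51+16.62)/2 × 0.25 = 4.26625
  [6.75→10.75]: (16.62+7.18)/2 × 4 = 47.6
  [10.75→13.75]: (7.18+3.83)/2 × 3 = 16.515
  Sum = 200.34125 mg/L·h
F = (AUC_ev/D_ev)/(AUC_iv/D_iv) = (200.34125/10)/(446/10) = 20.034125/44.6 = 0.4492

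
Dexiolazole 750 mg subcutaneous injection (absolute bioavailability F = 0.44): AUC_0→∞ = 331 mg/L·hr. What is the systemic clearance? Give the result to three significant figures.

CL = F × Dose / AUC_0→∞
   = 0.44 × 750 / 331 = 0.996979 L/hr

CL = 0.997 L/hr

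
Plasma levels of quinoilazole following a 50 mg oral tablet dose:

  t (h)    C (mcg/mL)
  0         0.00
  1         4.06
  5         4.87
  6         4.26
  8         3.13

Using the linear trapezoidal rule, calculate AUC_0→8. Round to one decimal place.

AUC = 31.8 mcg/mL·h

Trapezoidal AUC_0→8:
  [0→1]: (0.00+4.06)/2 × 1 = 2.03
  [1→5]: (4.06+4.87)/2 × 4 = 17.86
  [5→6]: (4.87+4.26)/2 × 1 = 4.565
  [6→8]: (4.26+3.13)/2 × 2 = 7.39
  Sum = 31.845 mcg/mL·h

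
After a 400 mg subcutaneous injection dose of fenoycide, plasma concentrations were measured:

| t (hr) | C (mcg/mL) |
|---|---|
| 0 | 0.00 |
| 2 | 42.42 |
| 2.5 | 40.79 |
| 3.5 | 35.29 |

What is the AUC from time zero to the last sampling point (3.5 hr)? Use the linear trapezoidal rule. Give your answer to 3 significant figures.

AUC = 101 mcg/mL·hr

Trapezoidal AUC_0→3.5:
  [0→2]: (0.00+42.42)/2 × 2 = 42.42
  [2→2.5]: (42.42+40.79)/2 × 0.5 = 20.8025
  [2.5→3.5]: (40.79+35.29)/2 × 1 = 38.04
  Sum = 101.2625 mcg/mL·hr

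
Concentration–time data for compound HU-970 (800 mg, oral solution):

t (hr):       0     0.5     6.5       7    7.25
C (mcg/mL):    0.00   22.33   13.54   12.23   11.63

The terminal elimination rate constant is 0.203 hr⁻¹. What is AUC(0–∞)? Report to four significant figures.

AUC = 179.9 mcg/mL·hr

Trapezoidal AUC_0→7.25:
  [0→0.5]: (0.00+22.33)/2 × 0.5 = 5.5825
  [0.5→6.5]: (22.33+13.54)/2 × 6 = 107.61
  [6.5→7]: (13.54+12.23)/2 × 0.5 = 6.4425
  [7→7.25]: (12.23+11.63)/2 × 0.25 = 2.9825
  Sum = 122.6175 mcg/mL·hr
Extrapolated tail: C_last / k_e = 11.63 / 0.203 = 57.291
AUC_0→∞ = 122.6175 + 57.291 = 179.9085 mcg/mL·hr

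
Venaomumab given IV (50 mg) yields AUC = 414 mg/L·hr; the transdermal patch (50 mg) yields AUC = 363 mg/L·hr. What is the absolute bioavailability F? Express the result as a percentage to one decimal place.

F = 87.7%

F = (AUC_ev / D_ev) / (AUC_iv / D_iv)
  = (363/50) / (414/50)
  = 7.26 / 8.28 = 0.8768
  = 87.68%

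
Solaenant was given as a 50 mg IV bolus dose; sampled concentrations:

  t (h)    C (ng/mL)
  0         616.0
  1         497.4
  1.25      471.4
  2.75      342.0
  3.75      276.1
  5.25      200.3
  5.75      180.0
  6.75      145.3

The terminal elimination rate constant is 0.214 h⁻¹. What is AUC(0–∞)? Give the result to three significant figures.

Trapezoidal AUC_0→6.75:
  [0→1]: (616.0+497.4)/2 × 1 = 556.7
  [1→1.25]: (497.4+471.4)/2 × 0.25 = 121.1
  [1.25→2.75]: (471.4+342.0)/2 × 1.5 = 610.05
  [2.75→3.75]: (342.0+276.1)/2 × 1 = 309.05
  [3.75→5.25]: (276.1+200.3)/2 × 1.5 = 357.3
  [5.25→5.75]: (200.3+180.0)/2 × 0.5 = 95.075
  [5.75→6.75]: (180.0+145.3)/2 × 1 = 162.65
  Sum = 2211.925 ng/mL·h
Extrapolated tail: C_last / k_e = 145.3 / 0.214 = 678.972
AUC_0→∞ = 2211.925 + 678.972 = 2890.897 ng/mL·h

AUC = 2890 ng/mL·h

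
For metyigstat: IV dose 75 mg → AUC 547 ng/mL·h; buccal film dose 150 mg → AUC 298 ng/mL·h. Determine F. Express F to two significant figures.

F = (AUC_ev / D_ev) / (AUC_iv / D_iv)
  = (298/150) / (547/75)
  = 1.98667 / 7.29333 = 0.2724

F = 0.27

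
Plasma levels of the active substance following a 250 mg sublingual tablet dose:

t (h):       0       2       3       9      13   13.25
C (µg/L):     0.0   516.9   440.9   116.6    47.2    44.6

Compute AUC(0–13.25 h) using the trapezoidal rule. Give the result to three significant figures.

AUC = 3010 µg/L·h

Trapezoidal AUC_0→13.25:
  [0→2]: (0.0+516.9)/2 × 2 = 516.9
  [2→3]: (516.9+440.9)/2 × 1 = 478.9
  [3→9]: (440.9+116.6)/2 × 6 = 1672.5
  [9→13]: (116.6+47.2)/2 × 4 = 327.6
  [13→13.25]: (47.2+44.6)/2 × 0.25 = 11.475
  Sum = 3007.375 µg/L·h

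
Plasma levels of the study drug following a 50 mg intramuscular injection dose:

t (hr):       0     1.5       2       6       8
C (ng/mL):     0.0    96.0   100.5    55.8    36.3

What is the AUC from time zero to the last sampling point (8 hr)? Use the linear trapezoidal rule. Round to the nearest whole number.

Trapezoidal AUC_0→8:
  [0→1.5]: (0.0+96.0)/2 × 1.5 = 72.0
  [1.5→2]: (96.0+100.5)/2 × 0.5 = 49.125
  [2→6]: (100.5+55.8)/2 × 4 = 312.6
  [6→8]: (55.8+36.3)/2 × 2 = 92.1
  Sum = 525.825 ng/mL·hr

AUC = 526 ng/mL·hr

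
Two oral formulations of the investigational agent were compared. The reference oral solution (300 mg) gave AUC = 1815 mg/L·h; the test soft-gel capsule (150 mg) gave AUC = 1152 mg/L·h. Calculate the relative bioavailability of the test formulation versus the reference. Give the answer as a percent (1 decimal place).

F_rel = (AUC_test/D_test) / (AUC_ref/D_ref)
      = (1152/150) / (1815/300)
      = 7.68 / 6.05 = 1.2694 = 126.94%

F_rel = 126.9%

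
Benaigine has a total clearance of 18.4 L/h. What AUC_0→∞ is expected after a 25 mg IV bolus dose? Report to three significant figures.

AUC = 1.36 mg/L·h

AUC_0→∞ = Dose_iv / CL
        = 25 / 18.4 = 1.3587 mg/L·h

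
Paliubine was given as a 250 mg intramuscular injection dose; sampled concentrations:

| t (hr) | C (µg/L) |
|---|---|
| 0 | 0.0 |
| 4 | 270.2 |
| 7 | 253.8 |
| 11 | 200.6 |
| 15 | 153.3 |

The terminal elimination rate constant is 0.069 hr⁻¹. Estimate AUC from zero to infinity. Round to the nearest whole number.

AUC = 5165 µg/L·hr

Trapezoidal AUC_0→15:
  [0→4]: (0.0+270.2)/2 × 4 = 540.4
  [4→7]: (270.2+253.8)/2 × 3 = 786.0
  [7→11]: (253.8+200.6)/2 × 4 = 908.8
  [11→15]: (200.6+153.3)/2 × 4 = 707.8
  Sum = 2943.0 µg/L·hr
Extrapolated tail: C_last / k_e = 153.3 / 0.069 = 2221.739
AUC_0→∞ = 2943.0 + 2221.739 = 5164.739 µg/L·hr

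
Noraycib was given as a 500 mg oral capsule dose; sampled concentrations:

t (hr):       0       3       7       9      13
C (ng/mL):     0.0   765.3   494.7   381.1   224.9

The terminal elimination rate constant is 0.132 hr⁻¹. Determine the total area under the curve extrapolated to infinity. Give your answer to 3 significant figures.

Trapezoidal AUC_0→13:
  [0→3]: (0.0+765.3)/2 × 3 = 1147.95
  [3→7]: (765.3+494.7)/2 × 4 = 2520.0
  [7→9]: (494.7+381.1)/2 × 2 = 875.8
  [9→13]: (381.1+224.9)/2 × 4 = 1212.0
  Sum = 5755.75 ng/mL·hr
Extrapolated tail: C_last / k_e = 224.9 / 0.132 = 1703.788
AUC_0→∞ = 5755.75 + 1703.788 = 7459.538 ng/mL·hr

AUC = 7460 ng/mL·hr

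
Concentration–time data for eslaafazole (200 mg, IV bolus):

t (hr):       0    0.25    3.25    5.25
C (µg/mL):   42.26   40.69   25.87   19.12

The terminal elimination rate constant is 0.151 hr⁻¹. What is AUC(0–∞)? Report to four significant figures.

Trapezoidal AUC_0→5.25:
  [0→0.25]: (42.26+40.69)/2 × 0.25 = 10.36875
  [0.25→3.25]: (40.69+25.87)/2 × 3 = 99.84
  [3.25→5.25]: (25.87+19.12)/2 × 2 = 44.99
  Sum = 155.19875 µg/mL·hr
Extrapolated tail: C_last / k_e = 19.12 / 0.151 = 126.623
AUC_0→∞ = 155.19875 + 126.623 = 281.82175 µg/mL·hr

AUC = 281.8 µg/mL·hr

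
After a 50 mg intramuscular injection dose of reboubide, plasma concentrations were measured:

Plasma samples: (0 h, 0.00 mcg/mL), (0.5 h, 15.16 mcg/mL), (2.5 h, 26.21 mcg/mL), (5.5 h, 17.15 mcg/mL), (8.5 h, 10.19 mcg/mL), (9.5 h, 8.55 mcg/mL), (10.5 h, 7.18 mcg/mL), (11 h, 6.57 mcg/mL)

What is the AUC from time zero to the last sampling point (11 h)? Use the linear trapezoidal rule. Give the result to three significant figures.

AUC = 172 mcg/mL·h

Trapezoidal AUC_0→11:
  [0→0.5]: (0.00+15.16)/2 × 0.5 = 3.79
  [0.5→2.5]: (15.16+26.21)/2 × 2 = 41.37
  [2.5→5.5]: (26.21+17.15)/2 × 3 = 65.04
  [5.5→8.5]: (17.15+10.19)/2 × 3 = 41.01
  [8.5→9.5]: (10.19+8.55)/2 × 1 = 9.37
  [9.5→10.5]: (8.55+7.18)/2 × 1 = 7.865
  [10.5→11]: (7.18+6.57)/2 × 0.5 = 3.4375
  Sum = 171.8825 mcg/mL·h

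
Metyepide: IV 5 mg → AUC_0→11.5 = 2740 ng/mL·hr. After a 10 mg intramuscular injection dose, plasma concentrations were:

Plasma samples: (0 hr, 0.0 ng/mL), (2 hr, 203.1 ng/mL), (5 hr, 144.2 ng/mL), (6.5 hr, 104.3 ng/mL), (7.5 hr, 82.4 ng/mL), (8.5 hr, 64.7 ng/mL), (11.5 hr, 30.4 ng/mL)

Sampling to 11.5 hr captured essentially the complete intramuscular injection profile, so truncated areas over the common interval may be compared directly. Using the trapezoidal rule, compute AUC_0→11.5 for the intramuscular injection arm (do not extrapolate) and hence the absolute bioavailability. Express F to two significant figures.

F = 0.22

Trapezoidal AUC_0→11.5 (intramuscular injection):
  [0→2]: (0.0+203.1)/2 × 2 = 203.1
  [2→5]: (203.1+144.2)/2 × 3 = 520.95
  [5→6.5]: (144.2+104.3)/2 × 1.5 = 186.375
  [6.5→7.5]: (104.3+82.4)/2 × 1 = 93.35
  [7.5→8.5]: (82.4+64.7)/2 × 1 = 73.55
  [8.5→11.5]: (64.7+30.4)/2 × 3 = 142.65
  Sum = 1219.975 ng/mL·hr
F = (AUC_ev/D_ev)/(AUC_iv/D_iv) = (1219.975/10)/(2740/5) = 121.9975/548 = 0.2226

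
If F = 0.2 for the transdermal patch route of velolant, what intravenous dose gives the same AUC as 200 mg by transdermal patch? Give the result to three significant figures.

D_iv = 40.0 mg

Systemic exposure from an extravascular dose = F × D_ev, so the equivalent IV dose is F × D_ev.
D_iv = F × D_ev = 0.2 × 200 = 40 mg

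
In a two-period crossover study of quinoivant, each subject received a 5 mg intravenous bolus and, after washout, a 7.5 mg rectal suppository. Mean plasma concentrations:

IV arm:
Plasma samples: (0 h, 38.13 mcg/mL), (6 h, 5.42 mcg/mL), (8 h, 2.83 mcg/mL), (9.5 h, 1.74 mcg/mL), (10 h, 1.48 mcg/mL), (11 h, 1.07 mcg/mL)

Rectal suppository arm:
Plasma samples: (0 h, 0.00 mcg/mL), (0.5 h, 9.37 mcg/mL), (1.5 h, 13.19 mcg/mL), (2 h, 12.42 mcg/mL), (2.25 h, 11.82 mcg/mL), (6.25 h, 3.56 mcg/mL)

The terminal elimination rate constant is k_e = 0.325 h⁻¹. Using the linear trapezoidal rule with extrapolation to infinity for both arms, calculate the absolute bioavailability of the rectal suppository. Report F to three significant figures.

Trapezoidal AUC_0→11 (IV):
  [0→6]: (38.13+5.42)/2 × 6 = 130.65
  [6→8]: (5.42+2.83)/2 × 2 = 8.25
  [8→9.5]: (2.83+1.74)/2 × 1.5 = 3.4275
  [9.5→10]: (1.74+1.48)/2 × 0.5 = 0.805
  [10→11]: (1.48+1.07)/2 × 1 = 1.275
  Sum = 144.4075 mcg/mL·h
IV tail: 1.07/0.325 = 3.292; AUC_iv,0→∞ = 144.4075 + 3.292 = 147.6995 mcg/mL·h
Trapezoidal AUC_0→6.25 (rectal suppository):
  [0→0.5]: (0.00+9.37)/2 × 0.5 = 2.3425
  [0.5→1.5]: (9.37+13.19)/2 × 1 = 11.28
  [1.5→2]: (13.19+12.42)/2 × 0.5 = 6.4025
  [2→2.25]: (12.42+11.82)/2 × 0.25 = 3.03
  [2.25→6.25]: (11.82+3.56)/2 × 4 = 30.76
  Sum = 53.815 mcg/mL·h
rectal suppository tail: 3.56/0.325 = 10.954; AUC_ev,0→∞ = 53.815 + 10.954 = 64.769 mcg/mL·h
F = (AUC_ev/D_ev)/(AUC_iv/D_iv) = (64.769/7.5)/(147.6995/5) = 8.63587/29.5399 = 0.2923

F = 0.292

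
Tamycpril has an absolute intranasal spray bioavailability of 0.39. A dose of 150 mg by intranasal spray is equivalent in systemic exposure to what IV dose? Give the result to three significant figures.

Systemic exposure from an extravascular dose = F × D_ev, so the equivalent IV dose is F × D_ev.
D_iv = F × D_ev = 0.39 × 150 = 58.5 mg

D_iv = 58.5 mg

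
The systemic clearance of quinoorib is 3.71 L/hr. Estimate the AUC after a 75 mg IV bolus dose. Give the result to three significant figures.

AUC = 20.2 mg/L·hr

AUC_0→∞ = Dose_iv / CL
        = 75 / 3.71 = 20.2156 mg/L·hr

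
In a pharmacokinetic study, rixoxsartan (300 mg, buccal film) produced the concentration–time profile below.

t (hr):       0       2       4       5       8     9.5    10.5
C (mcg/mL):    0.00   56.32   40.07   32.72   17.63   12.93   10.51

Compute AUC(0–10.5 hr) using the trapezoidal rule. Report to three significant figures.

AUC = 299 mcg/mL·hr

Trapezoidal AUC_0→10.5:
  [0→2]: (0.00+56.32)/2 × 2 = 56.32
  [2→4]: (56.32+40.07)/2 × 2 = 96.39
  [4→5]: (40.07+32.72)/2 × 1 = 36.395
  [5→8]: (32.72+17.63)/2 × 3 = 75.525
  [8→9.5]: (17.63+12.93)/2 × 1.5 = 22.92
  [9.5→10.5]: (12.93+10.51)/2 × 1 = 11.72
  Sum = 299.27 mcg/mL·hr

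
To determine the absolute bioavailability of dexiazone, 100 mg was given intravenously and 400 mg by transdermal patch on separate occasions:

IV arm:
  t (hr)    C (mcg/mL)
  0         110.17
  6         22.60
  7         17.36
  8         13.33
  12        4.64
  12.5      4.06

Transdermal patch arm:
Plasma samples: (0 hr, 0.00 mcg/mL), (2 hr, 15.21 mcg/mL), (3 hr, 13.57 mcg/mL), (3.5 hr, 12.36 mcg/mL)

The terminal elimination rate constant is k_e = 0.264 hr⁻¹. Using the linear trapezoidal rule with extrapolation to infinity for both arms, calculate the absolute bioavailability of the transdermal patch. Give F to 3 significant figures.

Trapezoidal AUC_0→12.5 (IV):
  [0→6]: (110.17+22.60)/2 × 6 = 398.31
  [6→7]: (22.60+17.36)/2 × 1 = 19.98
  [7→8]: (17.36+13.33)/2 × 1 = 15.345
  [8→12]: (13.33+4.64)/2 × 4 = 35.94
  [12→12.5]: (4.64+4.06)/2 × 0.5 = 2.175
  Sum = 471.75 mcg/mL·hr
IV tail: 4.06/0.264 = 15.379; AUC_iv,0→∞ = 471.75 + 15.379 = 487.129 mcg/mL·hr
Trapezoidal AUC_0→3.5 (transdermal patch):
  [0→2]: (0.00+15.21)/2 × 2 = 15.21
  [2→3]: (15.21+13.57)/2 × 1 = 14.39
  [3→3.5]: (13.57+12.36)/2 × 0.5 = 6.4825
  Sum = 36.0825 mcg/mL·hr
transdermal patch tail: 12.36/0.264 = 46.818; AUC_ev,0→∞ = 36.0825 + 46.818 = 82.9005 mcg/mL·hr
F = (AUC_ev/D_ev)/(AUC_iv/D_iv) = (82.9005/400)/(487.129/100) = 0.20725125/4.87129 = 0.0425

F = 0.0425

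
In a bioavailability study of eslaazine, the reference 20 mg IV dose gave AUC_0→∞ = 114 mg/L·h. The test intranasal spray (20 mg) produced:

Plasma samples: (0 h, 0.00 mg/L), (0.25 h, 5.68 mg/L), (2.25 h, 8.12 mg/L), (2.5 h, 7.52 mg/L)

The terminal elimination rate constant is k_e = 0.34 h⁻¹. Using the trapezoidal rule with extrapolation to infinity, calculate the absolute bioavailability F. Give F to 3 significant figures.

F = 0.338

Trapezoidal AUC_0→2.5 (intranasal spray):
  [0→0.25]: (0.00+5.68)/2 × 0.25 = 0.71
  [0.25→2.25]: (5.68+8.12)/2 × 2 = 13.8
  [2.25→2.5]: (8.12+7.52)/2 × 0.25 = 1.955
  Sum = 16.465 mg/L·h
Tail: C_last/k_e = 7.52/0.34 = 22.118
AUC_0→∞ (intranasal spray) = 16.465 + 22.118 = 38.583 mg/L·h
F = (AUC_ev/D_ev)/(AUC_iv/D_iv) = (38.583/20)/(114/20) = 1.92915/5.7 = 0.3384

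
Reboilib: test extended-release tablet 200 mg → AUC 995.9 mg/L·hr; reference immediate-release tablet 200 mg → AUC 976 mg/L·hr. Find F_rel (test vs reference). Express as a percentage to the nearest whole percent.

F_rel = (AUC_test/D_test) / (AUC_ref/D_ref)
      = (995.9/200) / (976/200)
      = 4.9795 / 4.88 = 1.0204 = 102.04%

F_rel = 102%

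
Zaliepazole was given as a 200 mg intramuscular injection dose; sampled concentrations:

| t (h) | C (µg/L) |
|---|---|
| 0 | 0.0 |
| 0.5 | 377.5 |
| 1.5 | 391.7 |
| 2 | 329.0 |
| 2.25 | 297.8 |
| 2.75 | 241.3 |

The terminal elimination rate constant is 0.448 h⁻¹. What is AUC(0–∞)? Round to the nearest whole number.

Trapezoidal AUC_0→2.75:
  [0→0.5]: (0.0+377.5)/2 × 0.5 = 94.375
  [0.5→1.5]: (377.5+391.7)/2 × 1 = 384.6
  [1.5→2]: (391.7+329.0)/2 × 0.5 = 180.175
  [2→2.25]: (329.0+297.8)/2 × 0.25 = 78.35
  [2.25→2.75]: (297.8+241.3)/2 × 0.5 = 134.775
  Sum = 872.275 µg/L·h
Extrapolated tail: C_last / k_e = 241.3 / 0.448 = 538.616
AUC_0→∞ = 872.275 + 538.616 = 1410.891 µg/L·h

AUC = 1411 µg/L·h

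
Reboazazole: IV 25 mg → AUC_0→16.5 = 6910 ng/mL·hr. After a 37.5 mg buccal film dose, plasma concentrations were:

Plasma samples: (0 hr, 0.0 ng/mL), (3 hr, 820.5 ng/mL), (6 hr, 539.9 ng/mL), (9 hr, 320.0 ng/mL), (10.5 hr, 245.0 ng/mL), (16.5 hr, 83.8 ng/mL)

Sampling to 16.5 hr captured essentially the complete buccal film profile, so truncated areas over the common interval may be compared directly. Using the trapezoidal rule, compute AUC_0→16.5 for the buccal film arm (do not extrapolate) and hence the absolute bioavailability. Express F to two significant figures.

F = 0.58

Trapezoidal AUC_0→16.5 (buccal film):
  [0→3]: (0.0+820.5)/2 × 3 = 1230.75
  [3→6]: (820.5+539.9)/2 × 3 = 2040.6
  [6→9]: (539.9+320.0)/2 × 3 = 1289.85
  [9→10.5]: (320.0+245.0)/2 × 1.5 = 423.75
  [10.5→16.5]: (245.0+83.8)/2 × 6 = 986.4
  Sum = 5971.35 ng/mL·hr
F = (AUC_ev/D_ev)/(AUC_iv/D_iv) = (5971.35/37.5)/(6910/25) = 159.236/276.4 = 0.5761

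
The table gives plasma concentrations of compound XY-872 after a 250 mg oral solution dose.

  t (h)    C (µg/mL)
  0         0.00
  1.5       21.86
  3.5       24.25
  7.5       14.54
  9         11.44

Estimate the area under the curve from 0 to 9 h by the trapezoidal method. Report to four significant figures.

AUC = 159.6 µg/mL·h

Trapezoidal AUC_0→9:
  [0→1.5]: (0.00+21.86)/2 × 1.5 = 16.395
  [1.5→3.5]: (21.86+24.25)/2 × 2 = 46.11
  [3.5→7.5]: (24.25+14.54)/2 × 4 = 77.58
  [7.5→9]: (14.54+11.44)/2 × 1.5 = 19.485
  Sum = 159.57 µg/mL·h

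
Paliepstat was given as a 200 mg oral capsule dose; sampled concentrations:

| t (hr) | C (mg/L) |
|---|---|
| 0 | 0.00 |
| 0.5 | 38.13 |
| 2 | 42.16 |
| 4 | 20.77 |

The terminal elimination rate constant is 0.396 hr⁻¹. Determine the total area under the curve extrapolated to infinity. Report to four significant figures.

AUC = 185.1 mg/L·hr

Trapezoidal AUC_0→4:
  [0→0.5]: (0.00+38.13)/2 × 0.5 = 9.5325
  [0.5→2]: (38.13+42.16)/2 × 1.5 = 60.2175
  [2→4]: (42.16+20.77)/2 × 2 = 62.93
  Sum = 132.68 mg/L·hr
Extrapolated tail: C_last / k_e = 20.77 / 0.396 = 52.449
AUC_0→∞ = 132.68 + 52.449 = 185.129 mg/L·hr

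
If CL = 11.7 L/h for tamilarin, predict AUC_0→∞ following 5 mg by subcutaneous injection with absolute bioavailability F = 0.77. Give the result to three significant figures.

AUC = 0.329 mg/L·h

AUC_0→∞ = F × Dose / CL
        = 0.77 × 5 / 11.7 = 0.32906 mg/L·h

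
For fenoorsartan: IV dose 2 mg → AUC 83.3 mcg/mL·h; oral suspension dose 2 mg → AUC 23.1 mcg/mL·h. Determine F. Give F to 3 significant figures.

F = (AUC_ev / D_ev) / (AUC_iv / D_iv)
  = (23.1/2) / (83.3/2)
  = 11.55 / 41.65 = 0.2773

F = 0.277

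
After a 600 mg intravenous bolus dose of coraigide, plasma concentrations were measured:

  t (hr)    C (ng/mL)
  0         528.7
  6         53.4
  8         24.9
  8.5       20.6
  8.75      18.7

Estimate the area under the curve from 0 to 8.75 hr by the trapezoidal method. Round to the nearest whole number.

AUC = 1841 ng/mL·hr

Trapezoidal AUC_0→8.75:
  [0→6]: (528.7+53.4)/2 × 6 = 1746.3
  [6→8]: (53.4+24.9)/2 × 2 = 78.3
  [8→8.5]: (24.9+20.6)/2 × 0.5 = 11.375
  [8.5→8.75]: (20.6+18.7)/2 × 0.25 = 4.9125
  Sum = 1840.8875 ng/mL·hr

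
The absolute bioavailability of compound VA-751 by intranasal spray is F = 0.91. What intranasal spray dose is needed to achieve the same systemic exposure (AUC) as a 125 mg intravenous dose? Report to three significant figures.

D_intranasal = 137 mg

For equal systemic exposure: F × D_ev = D_iv
D_ev = D_iv / F = 125 / 0.91 = 137.363 mg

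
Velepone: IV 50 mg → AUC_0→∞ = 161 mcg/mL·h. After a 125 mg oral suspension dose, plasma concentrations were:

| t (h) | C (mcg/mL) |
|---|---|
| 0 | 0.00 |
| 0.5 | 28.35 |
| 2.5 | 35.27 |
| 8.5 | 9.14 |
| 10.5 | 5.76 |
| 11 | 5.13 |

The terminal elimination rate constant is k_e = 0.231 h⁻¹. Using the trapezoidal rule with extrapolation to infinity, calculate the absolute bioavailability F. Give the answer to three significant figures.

F = 0.606

Trapezoidal AUC_0→11 (oral suspension):
  [0→0.5]: (0.00+28.35)/2 × 0.5 = 7.0875
  [0.5→2.5]: (28.35+35.27)/2 × 2 = 63.62
  [2.5→8.5]: (35.27+9.14)/2 × 6 = 133.23
  [8.5→10.5]: (9.14+5.76)/2 × 2 = 14.9
  [10.5→11]: (5.76+5.13)/2 × 0.5 = 2.7225
  Sum = 221.56 mcg/mL·h
Tail: C_last/k_e = 5.13/0.231 = 22.208
AUC_0→∞ (oral suspension) = 221.56 + 22.208 = 243.768 mcg/mL·h
F = (AUC_ev/D_ev)/(AUC_iv/D_iv) = (243.768/125)/(161/50) = 1.950144/3.22 = 0.6056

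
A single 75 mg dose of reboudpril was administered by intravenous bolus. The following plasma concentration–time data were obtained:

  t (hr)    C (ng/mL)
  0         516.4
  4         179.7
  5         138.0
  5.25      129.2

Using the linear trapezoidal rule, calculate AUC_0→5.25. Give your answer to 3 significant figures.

Trapezoidal AUC_0→5.25:
  [0→4]: (516.4+179.7)/2 × 4 = 1392.2
  [4→5]: (179.7+138.0)/2 × 1 = 158.85
  [5→5.25]: (138.0+129.2)/2 × 0.25 = 33.4
  Sum = 1584.45 ng/mL·hr

AUC = 1580 ng/mL·hr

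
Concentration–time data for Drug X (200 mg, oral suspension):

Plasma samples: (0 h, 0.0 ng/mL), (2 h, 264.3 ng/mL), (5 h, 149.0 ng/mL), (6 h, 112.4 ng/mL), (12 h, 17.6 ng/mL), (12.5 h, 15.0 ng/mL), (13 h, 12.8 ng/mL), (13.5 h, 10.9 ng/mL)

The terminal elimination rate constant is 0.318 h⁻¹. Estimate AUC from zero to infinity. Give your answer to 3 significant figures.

AUC = 1460 ng/mL·h

Trapezoidal AUC_0→13.5:
  [0→2]: (0.0+264.3)/2 × 2 = 264.3
  [2→5]: (264.3+149.0)/2 × 3 = 619.95
  [5→6]: (149.0+112.4)/2 × 1 = 130.7
  [6→12]: (112.4+17.6)/2 × 6 = 390.0
  [12→12.5]: (17.6+15.0)/2 × 0.5 = 8.15
  [12.5→13]: (15.0+12.8)/2 × 0.5 = 6.95
  [13→13.5]: (12.8+10.9)/2 × 0.5 = 5.925
  Sum = 1425.975 ng/mL·h
Extrapolated tail: C_last / k_e = 10.9 / 0.318 = 34.277
AUC_0→∞ = 1425.975 + 34.277 = 1460.252 ng/mL·h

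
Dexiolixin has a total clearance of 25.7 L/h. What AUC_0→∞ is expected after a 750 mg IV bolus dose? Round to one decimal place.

AUC = 29.2 mg/L·h

AUC_0→∞ = Dose_iv / CL
        = 750 / 25.7 = 29.1829 mg/L·h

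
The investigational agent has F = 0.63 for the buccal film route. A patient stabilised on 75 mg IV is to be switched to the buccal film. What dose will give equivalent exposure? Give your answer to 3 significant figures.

For equal systemic exposure: F × D_ev = D_iv
D_ev = D_iv / F = 75 / 0.63 = 119.048 mg

D_buccal = 119 mg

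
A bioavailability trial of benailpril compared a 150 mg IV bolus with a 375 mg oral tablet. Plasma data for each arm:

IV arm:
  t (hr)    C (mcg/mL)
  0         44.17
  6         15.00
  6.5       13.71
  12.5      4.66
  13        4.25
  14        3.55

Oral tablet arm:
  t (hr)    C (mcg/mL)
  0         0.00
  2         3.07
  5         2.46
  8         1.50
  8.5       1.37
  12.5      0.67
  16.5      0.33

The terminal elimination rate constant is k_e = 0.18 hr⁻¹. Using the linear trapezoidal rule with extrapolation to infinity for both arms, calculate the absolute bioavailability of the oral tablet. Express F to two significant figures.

F = 0.039

Trapezoidal AUC_0→14 (IV):
  [0→6]: (44.17+15.00)/2 × 6 = 177.51
  [6→6.5]: (15.00+13.71)/2 × 0.5 = 7.1775
  [6.5→12.5]: (13.71+4.66)/2 × 6 = 55.11
  [12.5→13]: (4.66+4.25)/2 × 0.5 = 2.2275
  [13→14]: (4.25+3.55)/2 × 1 = 3.9
  Sum = 245.925 mcg/mL·hr
IV tail: 3.55/0.18 = 19.722; AUC_iv,0→∞ = 245.925 + 19.722 = 265.647 mcg/mL·hr
Trapezoidal AUC_0→16.5 (oral tablet):
  [0→2]: (0.00+3.07)/2 × 2 = 3.07
  [2→5]: (3.07+2.46)/2 × 3 = 8.295
  [5→8]: (2.46+1.50)/2 × 3 = 5.94
  [8→8.5]: (1.50+1.37)/2 × 0.5 = 0.7175
  [8.5→12.5]: (1.37+0.67)/2 × 4 = 4.08
  [12.5→16.5]: (0.67+0.33)/2 × 4 = 2.0
  Sum = 24.1025 mcg/mL·hr
oral tablet tail: 0.33/0.18 = 1.833; AUC_ev,0→∞ = 24.1025 + 1.833 = 25.9355 mcg/mL·hr
F = (AUC_ev/D_ev)/(AUC_iv/D_iv) = (25.9355/375)/(265.647/150) = 0.0691613/1.77098 = 0.0391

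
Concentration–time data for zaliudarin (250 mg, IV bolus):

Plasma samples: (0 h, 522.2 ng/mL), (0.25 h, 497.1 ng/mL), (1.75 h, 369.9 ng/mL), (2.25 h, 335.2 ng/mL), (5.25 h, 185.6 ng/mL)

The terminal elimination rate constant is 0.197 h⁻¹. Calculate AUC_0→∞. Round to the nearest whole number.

AUC = 2677 ng/mL·h

Trapezoidal AUC_0→5.25:
  [0→0.25]: (522.2+497.1)/2 × 0.25 = 127.4125
  [0.25→1.75]: (497.1+369.9)/2 × 1.5 = 650.25
  [1.75→2.25]: (369.9+335.2)/2 × 0.5 = 176.275
  [2.25→5.25]: (335.2+185.6)/2 × 3 = 781.2
  Sum = 1735.1375 ng/mL·h
Extrapolated tail: C_last / k_e = 185.6 / 0.197 = 942.132
AUC_0→∞ = 1735.1375 + 942.132 = 2677.2695 ng/mL·h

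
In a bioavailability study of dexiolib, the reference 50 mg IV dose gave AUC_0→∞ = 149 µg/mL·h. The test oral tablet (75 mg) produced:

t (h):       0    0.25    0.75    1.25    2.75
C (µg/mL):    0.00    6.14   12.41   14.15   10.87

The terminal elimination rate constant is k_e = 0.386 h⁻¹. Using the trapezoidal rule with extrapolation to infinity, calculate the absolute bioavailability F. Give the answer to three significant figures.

Trapezoidal AUC_0→2.75 (oral tablet):
  [0→0.25]: (0.00+6.14)/2 × 0.25 = 0.7675
  [0.25→0.75]: (6.14+12.41)/2 × 0.5 = 4.6375
  [0.75→1.25]: (12.41+14.15)/2 × 0.5 = 6.64
  [1.25→2.75]: (14.15+10.87)/2 × 1.5 = 18.765
  Sum = 30.81 µg/mL·h
Tail: C_last/k_e = 10.87/0.386 = 28.161
AUC_0→∞ (oral tablet) = 30.81 + 28.161 = 58.971 µg/mL·h
F = (AUC_ev/D_ev)/(AUC_iv/D_iv) = (58.971/75)/(149/50) = 0.78628/2.98 = 0.2639

F = 0.264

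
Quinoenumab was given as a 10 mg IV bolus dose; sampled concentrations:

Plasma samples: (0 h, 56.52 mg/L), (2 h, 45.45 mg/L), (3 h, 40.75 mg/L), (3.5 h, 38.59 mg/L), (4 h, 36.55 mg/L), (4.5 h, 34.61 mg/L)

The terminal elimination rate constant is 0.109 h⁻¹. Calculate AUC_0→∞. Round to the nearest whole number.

AUC = 519 mg/L·h

Trapezoidal AUC_0→4.5:
  [0→2]: (56.52+45.45)/2 × 2 = 101.97
  [2→3]: (45.45+40.75)/2 × 1 = 43.1
  [3→3.5]: (40.75+38.59)/2 × 0.5 = 19.835
  [3.5→4]: (38.59+36.55)/2 × 0.5 = 18.785
  [4→4.5]: (36.55+34.61)/2 × 0.5 = 17.79
  Sum = 201.48 mg/L·h
Extrapolated tail: C_last / k_e = 34.61 / 0.109 = 317.523
AUC_0→∞ = 201.48 + 317.523 = 519.003 mg/L·h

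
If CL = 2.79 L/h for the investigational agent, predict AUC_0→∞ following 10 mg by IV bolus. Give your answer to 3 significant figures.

AUC = 3.58 mg/L·h

AUC_0→∞ = Dose_iv / CL
        = 10 / 2.79 = 3.58423 mg/L·h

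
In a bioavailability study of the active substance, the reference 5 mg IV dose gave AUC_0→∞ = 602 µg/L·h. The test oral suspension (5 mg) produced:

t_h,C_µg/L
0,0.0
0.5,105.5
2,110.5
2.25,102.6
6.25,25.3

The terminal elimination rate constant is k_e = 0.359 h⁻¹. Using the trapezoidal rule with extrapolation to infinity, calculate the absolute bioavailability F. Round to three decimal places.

Trapezoidal AUC_0→6.25 (oral suspension):
  [0→0.5]: (0.0+105.5)/2 × 0.5 = 26.375
  [0.5→2]: (105.5+110.5)/2 × 1.5 = 162.0
  [2→2.25]: (110.5+102.6)/2 × 0.25 = 26.6375
  [2.25→6.25]: (102.6+25.3)/2 × 4 = 255.8
  Sum = 470.8125 µg/L·h
Tail: C_last/k_e = 25.3/0.359 = 70.474
AUC_0→∞ (oral suspension) = 470.8125 + 70.474 = 541.2865 µg/L·h
F = (AUC_ev/D_ev)/(AUC_iv/D_iv) = (541.2865/5)/(602/5) = 108.2573/120.4 = 0.8991

F = 0.899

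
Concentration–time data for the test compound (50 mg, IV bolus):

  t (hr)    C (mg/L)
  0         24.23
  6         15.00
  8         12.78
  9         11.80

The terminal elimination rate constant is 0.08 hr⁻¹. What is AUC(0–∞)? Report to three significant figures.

Trapezoidal AUC_0→9:
  [0→6]: (24.23+15.00)/2 × 6 = 117.69
  [6→8]: (15.00+12.78)/2 × 2 = 27.78
  [8→9]: (12.78+11.80)/2 × 1 = 12.29
  Sum = 157.76 mg/L·hr
Extrapolated tail: C_last / k_e = 11.80 / 0.08 = 147.500
AUC_0→∞ = 157.76 + 147.500 = 305.26 mg/L·hr

AUC = 305 mg/L·hr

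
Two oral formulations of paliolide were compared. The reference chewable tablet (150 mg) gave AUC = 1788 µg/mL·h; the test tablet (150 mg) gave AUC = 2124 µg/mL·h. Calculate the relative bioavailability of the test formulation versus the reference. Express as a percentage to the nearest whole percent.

F_rel = 119%

F_rel = (AUC_test/D_test) / (AUC_ref/D_ref)
      = (2124/150) / (1788/150)
      = 14.16 / 11.92 = 1.1879 = 118.79%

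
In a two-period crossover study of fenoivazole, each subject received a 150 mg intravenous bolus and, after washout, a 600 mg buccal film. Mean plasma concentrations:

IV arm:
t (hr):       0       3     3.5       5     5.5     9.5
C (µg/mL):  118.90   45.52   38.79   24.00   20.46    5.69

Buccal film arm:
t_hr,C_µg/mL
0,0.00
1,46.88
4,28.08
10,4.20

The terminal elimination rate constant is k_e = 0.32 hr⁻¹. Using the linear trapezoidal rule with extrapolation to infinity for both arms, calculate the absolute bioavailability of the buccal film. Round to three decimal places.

Trapezoidal AUC_0→9.5 (IV):
  [0→3]: (118.90+45.52)/2 × 3 = 246.63
  [3→3.5]: (45.52+38.79)/2 × 0.5 = 21.0775
  [3.5→5]: (38.79+24.00)/2 × 1.5 = 47.0925
  [5→5.5]: (24.00+20.46)/2 × 0.5 = 11.115
  [5.5→9.5]: (20.46+5.69)/2 × 4 = 52.3
  Sum = 378.215 µg/mL·hr
IV tail: 5.69/0.32 = 17.781; AUC_iv,0→∞ = 378.215 + 17.781 = 395.996 µg/mL·hr
Trapezoidal AUC_0→10 (buccal film):
  [0→1]: (0.00+46.88)/2 × 1 = 23.44
  [1→4]: (46.88+28.08)/2 × 3 = 112.44
  [4→10]: (28.08+4.20)/2 × 6 = 96.84
  Sum = 232.72 µg/mL·hr
buccal film tail: 4.20/0.32 = 13.125; AUC_ev,0→∞ = 232.72 + 13.125 = 245.845 µg/mL·hr
F = (AUC_ev/D_ev)/(AUC_iv/D_iv) = (245.845/600)/(395.996/150) = 0.409742/2.63997 = 0.1552

F = 0.155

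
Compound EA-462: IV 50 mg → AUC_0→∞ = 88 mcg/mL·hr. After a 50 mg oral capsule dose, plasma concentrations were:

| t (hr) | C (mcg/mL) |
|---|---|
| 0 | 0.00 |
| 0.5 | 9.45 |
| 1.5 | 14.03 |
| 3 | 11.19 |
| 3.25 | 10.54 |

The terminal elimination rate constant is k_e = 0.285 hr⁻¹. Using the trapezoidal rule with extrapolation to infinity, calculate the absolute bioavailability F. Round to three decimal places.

Trapezoidal AUC_0→3.25 (oral capsule):
  [0→0.5]: (0.00+9.45)/2 × 0.5 = 2.3625
  [0.5→1.5]: (9.45+14.03)/2 × 1 = 11.74
  [1.5→3]: (14.03+11.19)/2 × 1.5 = 18.915
  [3→3.25]: (11.19+10.54)/2 × 0.25 = 2.71625
  Sum = 35.73375 mcg/mL·hr
Tail: C_last/k_e = 10.54/0.285 = 36.982
AUC_0→∞ (oral capsule) = 35.73375 + 36.982 = 72.71575 mcg/mL·hr
F = (AUC_ev/D_ev)/(AUC_iv/D_iv) = (72.71575/50)/(88/50) = 1.454315/1.76 = 0.8263

F = 0.826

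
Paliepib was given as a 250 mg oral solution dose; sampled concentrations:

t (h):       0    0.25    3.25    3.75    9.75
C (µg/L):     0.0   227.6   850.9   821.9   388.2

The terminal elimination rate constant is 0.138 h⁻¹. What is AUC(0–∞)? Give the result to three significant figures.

Trapezoidal AUC_0→9.75:
  [0→0.25]: (0.0+227.6)/2 × 0.25 = 28.45
  [0.25→3.25]: (227.6+850.9)/2 × 3 = 1617.75
  [3.25→3.75]: (850.9+821.9)/2 × 0.5 = 418.2
  [3.75→9.75]: (821.9+388.2)/2 × 6 = 3630.3
  Sum = 5694.7 µg/L·h
Extrapolated tail: C_last / k_e = 388.2 / 0.138 = 2813.043
AUC_0→∞ = 5694.7 + 2813.043 = 8507.743 µg/L·h

AUC = 8510 µg/L·h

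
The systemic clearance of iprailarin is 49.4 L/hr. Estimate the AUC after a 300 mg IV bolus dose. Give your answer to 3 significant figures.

AUC = 6.07 mg/L·hr

AUC_0→∞ = Dose_iv / CL
        = 300 / 49.4 = 6.07287 mg/L·hr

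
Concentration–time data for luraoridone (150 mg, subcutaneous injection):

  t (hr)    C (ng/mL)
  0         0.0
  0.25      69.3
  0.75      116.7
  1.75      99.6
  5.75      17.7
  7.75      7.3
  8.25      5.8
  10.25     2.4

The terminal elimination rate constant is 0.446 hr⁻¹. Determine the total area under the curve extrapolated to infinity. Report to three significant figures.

AUC = 440 ng/mL·hr

Trapezoidal AUC_0→10.25:
  [0→0.25]: (0.0+69.3)/2 × 0.25 = 8.6625
  [0.25→0.75]: (69.3+116.7)/2 × 0.5 = 46.5
  [0.75→1.75]: (116.7+99.6)/2 × 1 = 108.15
  [1.75→5.75]: (99.6+17.7)/2 × 4 = 234.6
  [5.75→7.75]: (17.7+7.3)/2 × 2 = 25.0
  [7.75→8.25]: (7.3+5.8)/2 × 0.5 = 3.275
  [8.25→10.25]: (5.8+2.4)/2 × 2 = 8.2
  Sum = 434.3875 ng/mL·hr
Extrapolated tail: C_last / k_e = 2.4 / 0.446 = 5.381
AUC_0→∞ = 434.3875 + 5.381 = 439.7685 ng/mL·hr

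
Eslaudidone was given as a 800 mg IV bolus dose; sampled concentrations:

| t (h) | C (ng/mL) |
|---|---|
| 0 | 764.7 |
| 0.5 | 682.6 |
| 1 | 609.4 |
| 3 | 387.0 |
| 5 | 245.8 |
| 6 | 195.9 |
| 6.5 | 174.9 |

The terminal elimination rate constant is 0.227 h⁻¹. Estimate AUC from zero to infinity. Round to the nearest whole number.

AUC = 3398 ng/mL·h

Trapezoidal AUC_0→6.5:
  [0→0.5]: (764.7+682.6)/2 × 0.5 = 361.825
  [0.5→1]: (682.6+609.4)/2 × 0.5 = 323.0
  [1→3]: (609.4+387.0)/2 × 2 = 996.4
  [3→5]: (387.0+245.8)/2 × 2 = 632.8
  [5→6]: (245.8+195.9)/2 × 1 = 220.85
  [6→6.5]: (195.9+174.9)/2 × 0.5 = 92.7
  Sum = 2627.575 ng/mL·h
Extrapolated tail: C_last / k_e = 174.9 / 0.227 = 770.485
AUC_0→∞ = 2627.575 + 770.485 = 3398.06 ng/mL·h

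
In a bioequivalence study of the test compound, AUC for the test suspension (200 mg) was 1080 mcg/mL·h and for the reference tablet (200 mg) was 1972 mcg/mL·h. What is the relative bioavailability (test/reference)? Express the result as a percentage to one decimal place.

F_rel = 54.8%

F_rel = (AUC_test/D_test) / (AUC_ref/D_ref)
      = (1080/200) / (1972/200)
      = 5.4 / 9.86 = 0.5477 = 54.77%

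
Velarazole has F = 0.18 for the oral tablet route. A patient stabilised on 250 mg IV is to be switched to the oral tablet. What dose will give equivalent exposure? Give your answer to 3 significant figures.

D_oral = 1390 mg

For equal systemic exposure: F × D_ev = D_iv
D_ev = D_iv / F = 250 / 0.18 = 1388.89 mg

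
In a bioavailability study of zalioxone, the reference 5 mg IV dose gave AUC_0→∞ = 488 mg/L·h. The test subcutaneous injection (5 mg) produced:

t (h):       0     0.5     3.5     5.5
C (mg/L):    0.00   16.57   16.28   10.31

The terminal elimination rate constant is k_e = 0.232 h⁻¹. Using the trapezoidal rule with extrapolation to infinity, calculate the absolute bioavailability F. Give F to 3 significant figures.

F = 0.255

Trapezoidal AUC_0→5.5 (subcutaneous injection):
  [0→0.5]: (0.00+16.57)/2 × 0.5 = 4.1425
  [0.5→3.5]: (16.57+16.28)/2 × 3 = 49.275
  [3.5→5.5]: (16.28+10.31)/2 × 2 = 26.59
  Sum = 80.0075 mg/L·h
Tail: C_last/k_e = 10.31/0.232 = 44.440
AUC_0→∞ (subcutaneous injection) = 80.0075 + 44.440 = 124.4475 mg/L·h
F = (AUC_ev/D_ev)/(AUC_iv/D_iv) = (124.4475/5)/(488/5) = 24.8895/97.6 = 0.2550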